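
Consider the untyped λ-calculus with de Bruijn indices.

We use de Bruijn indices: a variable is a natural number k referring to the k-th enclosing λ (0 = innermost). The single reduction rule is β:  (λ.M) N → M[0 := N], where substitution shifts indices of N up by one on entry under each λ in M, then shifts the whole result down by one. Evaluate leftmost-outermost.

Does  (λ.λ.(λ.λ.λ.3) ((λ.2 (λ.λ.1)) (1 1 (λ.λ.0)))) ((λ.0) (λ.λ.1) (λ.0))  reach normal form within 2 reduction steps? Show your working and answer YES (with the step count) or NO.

Answer: YES — reaches normal form λ.λ.λ.2 in 2 ≤ 2 steps

Working:
  start: (λ.λ.(λ.λ.λ.3) ((λ.2 (λ.λ.1)) (1 1 (λ.λ.0)))) ((λ.0) (λ.λ.1) (λ.0))
  step 1: λ.(λ.λ.λ.3) ((λ.(λ.0) (λ.λ.1) (λ.0) (λ.λ.1)) ((λ.0) (λ.λ.1) (λ.0) ((λ.0) (λ.λ.1) (λ.0)) (λ.λ.0)))
  step 2: λ.λ.λ.2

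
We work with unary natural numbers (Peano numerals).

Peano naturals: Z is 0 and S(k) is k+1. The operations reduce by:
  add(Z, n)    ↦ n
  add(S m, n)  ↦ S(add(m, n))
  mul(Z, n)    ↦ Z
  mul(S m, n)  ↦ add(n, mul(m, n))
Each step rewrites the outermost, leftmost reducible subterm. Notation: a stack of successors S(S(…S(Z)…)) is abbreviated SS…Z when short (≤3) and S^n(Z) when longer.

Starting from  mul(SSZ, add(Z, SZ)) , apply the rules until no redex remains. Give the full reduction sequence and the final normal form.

  start: mul(SSZ, add(Z, SZ))
  step 1: add(add(Z, SZ), mul(SZ, add(Z, SZ)))
  step 2: add(SZ, mul(SZ, add(Z, SZ)))
  step 3: S(add(Z, mul(SZ, add(Z, SZ))))
  step 4: S(mul(SZ, add(Z, SZ)))
  step 5: S(add(add(Z, SZ), mul(Z, add(Z, SZ))))
  step 6: S(add(SZ, mul(Z, add(Z, SZ))))
  step 7: S(S(add(Z, mul(Z, add(Z, SZ)))))
  step 8: S(S(mul(Z, add(Z, SZ))))
  step 9: SSZ

Answer: normal form = SSZ  (in 9 steps)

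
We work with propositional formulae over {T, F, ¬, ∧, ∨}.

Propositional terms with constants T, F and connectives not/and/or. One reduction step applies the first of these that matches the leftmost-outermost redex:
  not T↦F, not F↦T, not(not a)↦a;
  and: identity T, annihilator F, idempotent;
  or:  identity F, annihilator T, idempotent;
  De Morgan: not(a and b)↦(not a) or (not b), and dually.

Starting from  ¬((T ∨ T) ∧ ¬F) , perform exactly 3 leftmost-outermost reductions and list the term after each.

Answer: after 3 steps: ¬T ∨ ¬¬F

Reduction:
  start: ¬((T ∨ T) ∧ ¬F)
  →1  ¬(T ∨ T) ∨ ¬¬F
  →2  (¬T ∧ ¬T) ∨ ¬¬F
  →3  ¬T ∨ ¬¬F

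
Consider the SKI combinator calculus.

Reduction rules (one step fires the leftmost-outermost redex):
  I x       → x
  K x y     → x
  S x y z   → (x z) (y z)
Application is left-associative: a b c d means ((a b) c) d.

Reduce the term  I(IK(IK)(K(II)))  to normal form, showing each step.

Answer: normal form = K  (in 4 steps)

Derivation:
  start: I(IK(IK)(K(II)))
  step 1: IK(IK)(K(II))
  step 2: K(IK)(K(II))
  step 3: IK
  step 4: K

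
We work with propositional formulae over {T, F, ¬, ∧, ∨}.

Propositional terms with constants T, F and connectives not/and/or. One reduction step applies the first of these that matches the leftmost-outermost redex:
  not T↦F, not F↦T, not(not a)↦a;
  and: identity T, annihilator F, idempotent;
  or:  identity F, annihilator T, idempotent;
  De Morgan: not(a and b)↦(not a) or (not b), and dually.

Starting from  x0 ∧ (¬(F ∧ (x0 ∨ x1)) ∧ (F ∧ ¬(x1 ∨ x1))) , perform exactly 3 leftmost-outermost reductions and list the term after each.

  start: x0 ∧ (¬(F ∧ (x0 ∨ x1)) ∧ (F ∧ ¬(x1 ∨ x1)))
  step 1: x0 ∧ ((¬F ∨ ¬(x0 ∨ x1)) ∧ (F ∧ ¬(x1 ∨ x1)))
  step 2: x0 ∧ ((T ∨ ¬(x0 ∨ x1)) ∧ (F ∧ ¬(x1 ∨ x1)))
  step 3: x0 ∧ (T ∧ (F ∧ ¬(x1 ∨ x1)))

Answer: after 3 steps: x0 ∧ (T ∧ (F ∧ ¬(x1 ∨ x1)))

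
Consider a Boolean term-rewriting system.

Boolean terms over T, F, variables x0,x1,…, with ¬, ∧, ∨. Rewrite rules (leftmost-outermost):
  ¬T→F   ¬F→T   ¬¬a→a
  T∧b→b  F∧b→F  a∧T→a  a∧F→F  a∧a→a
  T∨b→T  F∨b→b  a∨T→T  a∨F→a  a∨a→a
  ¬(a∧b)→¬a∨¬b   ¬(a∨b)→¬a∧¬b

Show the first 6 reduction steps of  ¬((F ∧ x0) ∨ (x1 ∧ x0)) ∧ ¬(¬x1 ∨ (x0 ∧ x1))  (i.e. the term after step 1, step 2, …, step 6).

Answer: after 6 steps: (¬x1 ∨ ¬x0) ∧ ¬(¬x1 ∨ (x0 ∧ x1))

Derivation:
  start: ¬((F ∧ x0) ∨ (x1 ∧ x0)) ∧ ¬(¬x1 ∨ (x0 ∧ x1))
  step 1: (¬(F ∧ x0) ∧ ¬(x1 ∧ x0)) ∧ ¬(¬x1 ∨ (x0 ∧ x1))
  step 2: ((¬F ∨ ¬x0) ∧ ¬(x1 ∧ x0)) ∧ ¬(¬x1 ∨ (x0 ∧ x1))
  step 3: ((T ∨ ¬x0) ∧ ¬(x1 ∧ x0)) ∧ ¬(¬x1 ∨ (x0 ∧ x1))
  step 4: (T ∧ ¬(x1 ∧ x0)) ∧ ¬(¬x1 ∨ (x0 ∧ x1))
  step 5: ¬(x1 ∧ x0) ∧ ¬(¬x1 ∨ (x0 ∧ x1))
  step 6: (¬x1 ∨ ¬x0) ∧ ¬(¬x1 ∨ (x0 ∧ x1))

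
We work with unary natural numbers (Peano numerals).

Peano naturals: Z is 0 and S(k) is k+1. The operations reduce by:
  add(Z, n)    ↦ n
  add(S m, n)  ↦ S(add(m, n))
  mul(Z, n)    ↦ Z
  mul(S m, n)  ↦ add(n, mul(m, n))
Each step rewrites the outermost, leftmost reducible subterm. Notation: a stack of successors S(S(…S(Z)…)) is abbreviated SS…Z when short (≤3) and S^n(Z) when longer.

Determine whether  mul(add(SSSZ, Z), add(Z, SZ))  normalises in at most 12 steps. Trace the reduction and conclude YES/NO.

  start: mul(add(SSSZ, Z), add(Z, SZ))
  [1] mul(S(add(SSZ, Z)), add(Z, SZ))
  [2] add(add(Z, SZ), mul(add(SSZ, Z), add(Z, SZ)))
  [3] add(SZ, mul(add(SSZ, Z), add(Z, SZ)))
  [4] S(add(Z, mul(add(SSZ, Z), add(Z, SZ))))
  [5] S(mul(add(SSZ, Z), add(Z, SZ)))
  [6] S(mul(S(add(SZ, Z)), add(Z, SZ)))
  [7] S(add(add(Z, SZ), mul(add(SZ, Z), add(Z, SZ))))
  [8] S(add(SZ, mul(add(SZ, Z), add(Z, SZ))))
  [9] S(S(add(Z, mul(add(SZ, Z), add(Z, SZ)))))
  [10] S(S(mul(add(SZ, Z), add(Z, SZ))))
  [11] S(S(mul(S(add(Z, Z)), add(Z, SZ))))
  [12] S(S(add(add(Z, SZ), mul(add(Z, Z), add(Z, SZ)))))

Answer: NO — after 12 steps the term is S(S(add(add(Z, SZ), mul(add(Z, Z), add(Z, SZ))))), not yet normal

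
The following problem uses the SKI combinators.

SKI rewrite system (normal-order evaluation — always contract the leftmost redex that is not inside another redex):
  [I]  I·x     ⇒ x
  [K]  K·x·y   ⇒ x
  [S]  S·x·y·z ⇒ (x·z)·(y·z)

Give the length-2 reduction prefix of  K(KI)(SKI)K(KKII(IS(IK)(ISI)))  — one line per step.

Answer: after 2 steps: I(KKII(IS(IK)(ISI)))

Reduction:
  start: K(KI)(SKI)K(KKII(IS(IK)(ISI)))
  →1  KIK(KKII(IS(IK)(ISI)))
  →2  I(KKII(IS(IK)(ISI)))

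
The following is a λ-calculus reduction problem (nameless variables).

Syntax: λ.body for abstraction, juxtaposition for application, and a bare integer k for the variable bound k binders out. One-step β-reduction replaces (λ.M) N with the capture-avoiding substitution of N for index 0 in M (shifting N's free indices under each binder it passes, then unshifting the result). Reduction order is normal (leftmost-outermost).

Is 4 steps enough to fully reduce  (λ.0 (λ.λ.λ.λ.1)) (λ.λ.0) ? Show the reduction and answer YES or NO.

  start: (λ.0 (λ.λ.λ.λ.1)) (λ.λ.0)
  →1  (λ.λ.0) (λ.λ.λ.λ.1)
  →2  λ.0

Answer: YES — reaches normal form λ.0 in 2 ≤ 4 steps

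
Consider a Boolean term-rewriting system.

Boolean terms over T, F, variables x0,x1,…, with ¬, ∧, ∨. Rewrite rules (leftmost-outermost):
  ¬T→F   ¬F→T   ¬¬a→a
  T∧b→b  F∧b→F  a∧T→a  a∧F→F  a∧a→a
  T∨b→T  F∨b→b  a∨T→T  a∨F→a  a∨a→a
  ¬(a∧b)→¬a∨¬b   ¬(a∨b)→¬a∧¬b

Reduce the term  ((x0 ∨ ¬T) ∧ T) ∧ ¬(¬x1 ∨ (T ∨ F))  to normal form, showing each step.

  start: ((x0 ∨ ¬T) ∧ T) ∧ ¬(¬x1 ∨ (T ∨ F))
  step 1: (x0 ∨ ¬T) ∧ ¬(¬x1 ∨ (T ∨ F))
  step 2: (x0 ∨ F) ∧ ¬(¬x1 ∨ (T ∨ F))
  step 3: x0 ∧ ¬(¬x1 ∨ (T ∨ F))
  step 4: x0 ∧ (¬¬x1 ∧ ¬(T ∨ F))
  step 5: x0 ∧ (x1 ∧ ¬(T ∨ F))
  step 6: x0 ∧ (x1 ∧ (¬T ∧ ¬F))
  step 7: x0 ∧ (x1 ∧ (F ∧ ¬F))
  step 8: x0 ∧ (x1 ∧ F)
  step 9: x0 ∧ F
  step 10: F

Answer: normal form = F  (in 10 steps)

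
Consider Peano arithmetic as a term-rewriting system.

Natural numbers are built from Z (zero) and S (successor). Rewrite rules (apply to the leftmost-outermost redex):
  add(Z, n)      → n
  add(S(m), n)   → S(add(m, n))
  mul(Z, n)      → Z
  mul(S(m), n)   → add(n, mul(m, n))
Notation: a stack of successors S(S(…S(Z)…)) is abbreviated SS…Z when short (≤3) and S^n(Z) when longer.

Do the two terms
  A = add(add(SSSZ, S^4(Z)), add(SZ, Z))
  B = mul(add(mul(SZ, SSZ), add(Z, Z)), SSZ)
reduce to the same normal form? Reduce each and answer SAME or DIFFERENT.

Answer: DIFFERENT — A ⇓ S^8(Z), B ⇓ S^4(Z)

Derivation:
Term A:
  start: add(add(SSSZ, S^4(Z)), add(SZ, Z))
  step 1: add(S(add(SSZ, S^4(Z))), add(SZ, Z))
  step 2: S(add(add(SSZ, S^4(Z)), add(SZ, Z)))
  step 3: S(add(S(add(SZ, S^4(Z))), add(SZ, Z)))
  step 4: S(S(add(add(SZ, S^4(Z)), add(SZ, Z))))
  step 5: S(S(add(S(add(Z, S^4(Z))), add(SZ, Z))))
  step 6: S(S(S(add(add(Z, S^4(Z)), add(SZ, Z)))))
  step 7: S(S(S(add(S^4(Z), add(SZ, Z)))))
  step 8: S(S(S(S(add(SSSZ, add(SZ, Z))))))
  step 9: S(S(S(S(S(add(SSZ, add(SZ, Z)))))))
  step 10: S(S(S(S(S(S(add(SZ, add(SZ, Z))))))))
  step 11: S(S(S(S(S(S(S(add(Z, add(SZ, Z)))))))))
  step 12: S(S(S(S(S(S(S(add(SZ, Z))))))))
  step 13: S(S(S(S(S(S(S(S(add(Z, Z)))))))))
  step 14: S^8(Z)

Term B:
  start: mul(add(mul(SZ, SSZ), add(Z, Z)), SSZ)
  step 1: mul(add(add(SSZ, mul(Z, SSZ)), add(Z, Z)), SSZ)
  step 2: mul(add(S(add(SZ, mul(Z, SSZ))), add(Z, Z)), SSZ)
  step 3: mul(S(add(add(SZ, mul(Z, SSZ)), add(Z, Z))), SSZ)
  step 4: add(SSZ, mul(add(add(SZ, mul(Z, SSZ)), add(Z, Z)), SSZ))
  step 5: S(add(SZ, mul(add(add(SZ, mul(Z, SSZ)), add(Z, Z)), SSZ)))
  step 6: S(S(add(Z, mul(add(add(SZ, mul(Z, SSZ)), add(Z, Z)), SSZ))))
  step 7: S(S(mul(add(add(SZ, mul(Z, SSZ)), add(Z, Z)), SSZ)))
  step 8: S(S(mul(add(S(add(Z, mul(Z, SSZ))), add(Z, Z)), SSZ)))
  step 9: S(S(mul(S(add(add(Z, mul(Z, SSZ)), add(Z, Z))), SSZ)))
  step 10: S(S(add(SSZ, mul(add(add(Z, mul(Z, SSZ)), add(Z, Z)), SSZ))))
  step 11: S(S(S(add(SZ, mul(add(add(Z, mul(Z, SSZ)), add(Z, Z)), SSZ)))))
  step 12: S(S(S(S(add(Z, mul(add(add(Z, mul(Z, SSZ)), add(Z, Z)), SSZ))))))
  step 13: S(S(S(S(mul(add(add(Z, mul(Z, SSZ)), add(Z, Z)), SSZ)))))
  step 14: S(S(S(S(mul(add(mul(Z, SSZ), add(Z, Z)), SSZ)))))
  step 15: S(S(S(S(mul(add(Z, add(Z, Z)), SSZ)))))
  step 16: S(S(S(S(mul(add(Z, Z), SSZ)))))
  step 17: S(S(S(S(mul(Z, SSZ)))))
  step 18: S^4(Z)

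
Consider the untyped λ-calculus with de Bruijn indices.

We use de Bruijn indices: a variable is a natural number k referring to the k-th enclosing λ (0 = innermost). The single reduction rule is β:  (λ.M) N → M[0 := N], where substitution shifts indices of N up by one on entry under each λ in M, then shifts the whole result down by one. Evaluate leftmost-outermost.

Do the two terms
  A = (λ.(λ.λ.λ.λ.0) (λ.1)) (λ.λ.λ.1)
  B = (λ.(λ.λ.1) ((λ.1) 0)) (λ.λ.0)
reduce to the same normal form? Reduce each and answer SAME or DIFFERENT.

Answer: SAME — A ⇓ λ.λ.λ.0, B ⇓ λ.λ.λ.0

Derivation:
Term A:
  start: (λ.(λ.λ.λ.λ.0) (λ.1)) (λ.λ.λ.1)
  [1] (λ.λ.λ.λ.0) (λ.λ.λ.λ.1)
  [2] λ.λ.λ.0

Term B:
  start: (λ.(λ.λ.1) ((λ.1) 0)) (λ.λ.0)
  [1] (λ.λ.1) ((λ.λ.λ.0) (λ.λ.0))
  [2] λ.(λ.λ.λ.0) (λ.λ.0)
  [3] λ.λ.λ.0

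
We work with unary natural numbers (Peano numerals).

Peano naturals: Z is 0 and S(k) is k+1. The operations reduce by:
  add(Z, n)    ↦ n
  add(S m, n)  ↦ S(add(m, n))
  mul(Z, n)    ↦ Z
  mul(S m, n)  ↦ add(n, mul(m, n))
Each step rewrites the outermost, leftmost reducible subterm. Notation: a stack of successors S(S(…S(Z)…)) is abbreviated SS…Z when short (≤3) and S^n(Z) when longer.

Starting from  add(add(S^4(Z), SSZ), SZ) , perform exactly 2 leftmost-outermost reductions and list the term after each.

  start: add(add(S^4(Z), SSZ), SZ)
  →1  add(S(add(SSSZ, SSZ)), SZ)
  →2  S(add(add(SSSZ, SSZ), SZ))

Answer: after 2 steps: S(add(add(SSSZ, SSZ), SZ))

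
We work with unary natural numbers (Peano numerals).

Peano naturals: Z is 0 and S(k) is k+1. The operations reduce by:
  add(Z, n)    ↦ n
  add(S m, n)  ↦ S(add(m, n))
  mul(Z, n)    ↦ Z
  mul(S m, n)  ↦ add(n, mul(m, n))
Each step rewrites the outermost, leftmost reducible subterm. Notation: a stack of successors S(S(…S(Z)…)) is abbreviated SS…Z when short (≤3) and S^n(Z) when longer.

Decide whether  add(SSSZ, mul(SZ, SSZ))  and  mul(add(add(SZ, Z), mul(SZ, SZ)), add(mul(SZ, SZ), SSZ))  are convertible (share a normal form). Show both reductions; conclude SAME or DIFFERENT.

Answer: DIFFERENT — A ⇓ S^5(Z), B ⇓ S^6(Z)

Reduction:
Term A:
  start: add(SSSZ, mul(SZ, SSZ))
  →1  S(add(SSZ, mul(SZ, SSZ)))
  →2  S(S(add(SZ, mul(SZ, SSZ))))
  →3  S(S(S(add(Z, mul(SZ, SSZ)))))
  →4  S(S(S(mul(SZ, SSZ))))
  →5  S(S(S(add(SSZ, mul(Z, SSZ)))))
  →6  S(S(S(S(add(SZ, mul(Z, SSZ))))))
  →7  S(S(S(S(S(add(Z, mul(Z, SSZ)))))))
  →8  S(S(S(S(S(mul(Z, SSZ))))))
  →9  S^5(Z)

Term B:
  start: mul(add(add(SZ, Z), mul(SZ, SZ)), add(mul(SZ, SZ), SSZ))
  →1  mul(add(S(add(Z, Z)), mul(SZ, SZ)), add(mul(SZ, SZ), SSZ))
  →2  mul(S(add(add(Z, Z), mul(SZ, SZ))), add(mul(SZ, SZ), SSZ))
  →3  add(add(mul(SZ, SZ), SSZ), mul(add(add(Z, Z), mul(SZ, SZ)), add(mul(SZ, SZ), SSZ)))
  →4  add(add(add(SZ, mul(Z, SZ)), SSZ), mul(add(add(Z, Z), mul(SZ, SZ)), add(mul(SZ, SZ), SSZ)))
  →5  add(add(S(add(Z, mul(Z, SZ))), SSZ), mul(add(add(Z, Z), mul(SZ, SZ)), add(mul(SZ, SZ), SSZ)))
  →6  add(S(add(add(Z, mul(Z, SZ)), SSZ)), mul(add(add(Z, Z), mul(SZ, SZ)), add(mul(SZ, SZ), SSZ)))
  →7  S(add(add(add(Z, mul(Z, SZ)), SSZ), mul(add(add(Z, Z), mul(SZ, SZ)), add(mul(SZ, SZ), SSZ))))
  →8  S(add(add(mul(Z, SZ), SSZ), mul(add(add(Z, Z), mul(SZ, SZ)), add(mul(SZ, SZ), SSZ))))
  →9  S(add(add(Z, SSZ), mul(add(add(Z, Z), mul(SZ, SZ)), add(mul(SZ, SZ), SSZ))))
  →10  S(add(SSZ, mul(add(add(Z, Z), mul(SZ, SZ)), add(mul(SZ, SZ), SSZ))))
  →11  S(S(add(SZ, mul(add(add(Z, Z), mul(SZ, SZ)), add(mul(SZ, SZ), SSZ)))))
  →12  S(S(S(add(Z, mul(add(add(Z, Z), mul(SZ, SZ)), add(mul(SZ, SZ), SSZ))))))
  →13  S(S(S(mul(add(add(Z, Z), mul(SZ, SZ)), add(mul(SZ, SZ), SSZ)))))
  →14  S(S(S(mul(add(Z, mul(SZ, SZ)), add(mul(SZ, SZ), SSZ)))))
  →15  S(S(S(mul(mul(SZ, SZ), add(mul(SZ, SZ), SSZ)))))
  →16  S(S(S(mul(add(SZ, mul(Z, SZ)), add(mul(SZ, SZ), SSZ)))))
  →17  S(S(S(mul(S(add(Z, mul(Z, SZ))), add(mul(SZ, SZ), SSZ)))))
  →18  S(S(S(add(add(mul(SZ, SZ), SSZ), mul(add(Z, mul(Z, SZ)), add(mul(SZ, SZ), SSZ))))))
  →19  S(S(S(add(add(add(SZ, mul(Z, SZ)), SSZ), mul(add(Z, mul(Z, SZ)), add(mul(SZ, SZ), SSZ))))))
  →20  S(S(S(add(add(S(add(Z, mul(Z, SZ))), SSZ), mul(add(Z, mul(Z, SZ)), add(mul(SZ, SZ), SSZ))))))
  →21  S(S(S(add(S(add(add(Z, mul(Z, SZ)), SSZ)), mul(add(Z, mul(Z, SZ)), add(mul(SZ, SZ), SSZ))))))
  →22  S(S(S(S(add(add(add(Z, mul(Z, SZ)), SSZ), mul(add(Z, mul(Z, SZ)), add(mul(SZ, SZ), SSZ)))))))
  →23  S(S(S(S(add(add(mul(Z, SZ), SSZ), mul(add(Z, mul(Z, SZ)), add(mul(SZ, SZ), SSZ)))))))
  →24  S(S(S(S(add(add(Z, SSZ), mul(add(Z, mul(Z, SZ)), add(mul(SZ, SZ), SSZ)))))))
  →25  S(S(S(S(add(SSZ, mul(add(Z, mul(Z, SZ)), add(mul(SZ, SZ), SSZ)))))))
  →26  S(S(S(S(S(add(SZ, mul(add(Z, mul(Z, SZ)), add(mul(SZ, SZ), SSZ))))))))
  →27  S(S(S(S(S(S(add(Z, mul(add(Z, mul(Z, SZ)), add(mul(SZ, SZ), SSZ)))))))))
  →28  S(S(S(S(S(S(mul(add(Z, mul(Z, SZ)), add(mul(SZ, SZ), SSZ))))))))
  →29  S(S(S(S(S(S(mul(mul(Z, SZ), add(mul(SZ, SZ), SSZ))))))))
  →30  S(S(S(S(S(S(mul(Z, add(mul(SZ, SZ), SSZ))))))))
  →31  S^6(Z)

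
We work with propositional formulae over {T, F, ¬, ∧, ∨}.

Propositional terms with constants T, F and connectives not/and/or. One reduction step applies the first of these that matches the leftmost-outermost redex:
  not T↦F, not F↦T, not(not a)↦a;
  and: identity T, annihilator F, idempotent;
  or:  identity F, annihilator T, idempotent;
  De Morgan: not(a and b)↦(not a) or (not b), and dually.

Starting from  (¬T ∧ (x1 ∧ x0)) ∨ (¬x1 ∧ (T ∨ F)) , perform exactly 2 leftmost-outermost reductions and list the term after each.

  start: (¬T ∧ (x1 ∧ x0)) ∨ (¬x1 ∧ (T ∨ F))
  step 1: (F ∧ (x1 ∧ x0)) ∨ (¬x1 ∧ (T ∨ F))
  step 2: F ∨ (¬x1 ∧ (T ∨ F))

Answer: after 2 steps: F ∨ (¬x1 ∧ (T ∨ F))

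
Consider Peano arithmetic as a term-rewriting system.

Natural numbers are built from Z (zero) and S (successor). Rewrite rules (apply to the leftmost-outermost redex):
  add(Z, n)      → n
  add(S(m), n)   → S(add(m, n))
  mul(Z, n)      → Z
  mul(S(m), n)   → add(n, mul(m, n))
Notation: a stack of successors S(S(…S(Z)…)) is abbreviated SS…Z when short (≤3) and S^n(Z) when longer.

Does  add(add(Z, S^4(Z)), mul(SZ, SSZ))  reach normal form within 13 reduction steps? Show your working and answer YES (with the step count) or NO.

Answer: YES — reaches normal form S^6(Z) in 11 ≤ 13 steps

Working:
  start: add(add(Z, S^4(Z)), mul(SZ, SSZ))
  step 1: add(S^4(Z), mul(SZ, SSZ))
  step 2: S(add(SSSZ, mul(SZ, SSZ)))
  step 3: S(S(add(SSZ, mul(SZ, SSZ))))
  step 4: S(S(S(add(SZ, mul(SZ, SSZ)))))
  step 5: S(S(S(S(add(Z, mul(SZ, SSZ))))))
  step 6: S(S(S(S(mul(SZ, SSZ)))))
  step 7: S(S(S(S(add(SSZ, mul(Z, SSZ))))))
  step 8: S(S(S(S(S(add(SZ, mul(Z, SSZ)))))))
  step 9: S(S(S(S(S(S(add(Z, mul(Z, SSZ))))))))
  step 10: S(S(S(S(S(S(mul(Z, SSZ)))))))
  step 11: S^6(Z)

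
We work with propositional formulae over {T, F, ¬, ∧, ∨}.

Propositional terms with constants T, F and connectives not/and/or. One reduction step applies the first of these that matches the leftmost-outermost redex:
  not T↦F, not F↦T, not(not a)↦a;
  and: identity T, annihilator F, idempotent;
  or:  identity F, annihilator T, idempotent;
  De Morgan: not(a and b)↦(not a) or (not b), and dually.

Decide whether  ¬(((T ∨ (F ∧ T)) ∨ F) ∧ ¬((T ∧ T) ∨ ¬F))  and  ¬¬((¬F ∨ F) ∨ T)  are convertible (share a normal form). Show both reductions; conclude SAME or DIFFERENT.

Answer: SAME — A ⇓ T, B ⇓ T

Derivation:
Term A:
  start: ¬(((T ∨ (F ∧ T)) ∨ F) ∧ ¬((T ∧ T) ∨ ¬F))
  step 1: ¬((T ∨ (F ∧ T)) ∨ F) ∨ ¬¬((T ∧ T) ∨ ¬F)
  step 2: (¬(T ∨ (F ∧ T)) ∧ ¬F) ∨ ¬¬((T ∧ T) ∨ ¬F)
  step 3: ((¬T ∧ ¬(F ∧ T)) ∧ ¬F) ∨ ¬¬((T ∧ T) ∨ ¬F)
  step 4: ((F ∧ ¬(F ∧ T)) ∧ ¬F) ∨ ¬¬((T ∧ T) ∨ ¬F)
  step 5: (F ∧ ¬F) ∨ ¬¬((T ∧ T) ∨ ¬F)
  step 6: F ∨ ¬¬((T ∧ T) ∨ ¬F)
  step 7: ¬¬((T ∧ T) ∨ ¬F)
  step 8: (T ∧ T) ∨ ¬F
  step 9: T ∨ ¬F
  step 10: T

Term B:
  start: ¬¬((¬F ∨ F) ∨ T)
  step 1: (¬F ∨ F) ∨ T
  step 2: T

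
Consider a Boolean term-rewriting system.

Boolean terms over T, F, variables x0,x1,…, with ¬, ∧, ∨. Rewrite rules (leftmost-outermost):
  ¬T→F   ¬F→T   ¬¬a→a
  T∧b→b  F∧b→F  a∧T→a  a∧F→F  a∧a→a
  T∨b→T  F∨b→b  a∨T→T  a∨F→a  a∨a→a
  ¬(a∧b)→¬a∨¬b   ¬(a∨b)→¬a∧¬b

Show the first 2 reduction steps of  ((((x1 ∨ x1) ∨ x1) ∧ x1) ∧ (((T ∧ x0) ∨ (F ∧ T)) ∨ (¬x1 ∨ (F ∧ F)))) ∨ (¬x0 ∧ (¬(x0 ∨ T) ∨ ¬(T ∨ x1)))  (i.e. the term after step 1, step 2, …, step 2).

  start: ((((x1 ∨ x1) ∨ x1) ∧ x1) ∧ (((T ∧ x0) ∨ (F ∧ T)) ∨ (¬x1 ∨ (F ∧ F)))) ∨ (¬x0 ∧ (¬(x0 ∨ T) ∨ ¬(T ∨ x1)))
  step 1: (((x1 ∨ x1) ∧ x1) ∧ (((T ∧ x0) ∨ (F ∧ T)) ∨ (¬x1 ∨ (F ∧ F)))) ∨ (¬x0 ∧ (¬(x0 ∨ T) ∨ ¬(T ∨ x1)))
  step 2: ((x1 ∧ x1) ∧ (((T ∧ x0) ∨ (F ∧ T)) ∨ (¬x1 ∨ (F ∧ F)))) ∨ (¬x0 ∧ (¬(x0 ∨ T) ∨ ¬(T ∨ x1)))

Answer: after 2 steps: ((x1 ∧ x1) ∧ (((T ∧ x0) ∨ (F ∧ T)) ∨ (¬x1 ∨ (F ∧ F)))) ∨ (¬x0 ∧ (¬(x0 ∨ T) ∨ ¬(T ∨ x1)))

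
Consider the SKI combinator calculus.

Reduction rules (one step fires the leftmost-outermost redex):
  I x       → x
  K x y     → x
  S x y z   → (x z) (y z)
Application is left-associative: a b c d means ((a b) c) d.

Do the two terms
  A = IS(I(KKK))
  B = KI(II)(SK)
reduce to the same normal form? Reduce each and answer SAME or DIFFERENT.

Answer: SAME — A ⇓ SK, B ⇓ SK

Derivation:
Term A:
  start: IS(I(KKK))
  →1  S(I(KKK))
  →2  S(KKK)
  →3  SK

Term B:
  start: KI(II)(SK)
  →1  I(SK)
  →2  SK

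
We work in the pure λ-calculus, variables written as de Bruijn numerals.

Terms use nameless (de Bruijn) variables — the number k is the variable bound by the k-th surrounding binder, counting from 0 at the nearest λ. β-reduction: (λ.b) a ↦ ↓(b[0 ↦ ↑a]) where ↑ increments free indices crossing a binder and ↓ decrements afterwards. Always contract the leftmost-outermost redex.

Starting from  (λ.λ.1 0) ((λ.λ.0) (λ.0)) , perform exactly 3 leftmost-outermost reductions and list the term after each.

  start: (λ.λ.1 0) ((λ.λ.0) (λ.0))
  →1  λ.(λ.λ.0) (λ.0) 0
  →2  λ.(λ.0) 0
  →3  λ.0

Answer: after 3 steps: λ.0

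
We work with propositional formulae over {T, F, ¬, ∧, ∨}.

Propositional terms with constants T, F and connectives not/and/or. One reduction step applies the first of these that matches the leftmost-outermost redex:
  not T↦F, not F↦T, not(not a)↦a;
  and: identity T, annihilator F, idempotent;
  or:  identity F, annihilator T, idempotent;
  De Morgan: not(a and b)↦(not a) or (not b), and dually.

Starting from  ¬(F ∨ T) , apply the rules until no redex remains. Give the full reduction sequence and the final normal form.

Answer: normal form = F  (in 4 steps)

Reduction:
  start: ¬(F ∨ T)
  step 1: ¬F ∧ ¬T
  step 2: T ∧ ¬T
  step 3: ¬T
  step 4: F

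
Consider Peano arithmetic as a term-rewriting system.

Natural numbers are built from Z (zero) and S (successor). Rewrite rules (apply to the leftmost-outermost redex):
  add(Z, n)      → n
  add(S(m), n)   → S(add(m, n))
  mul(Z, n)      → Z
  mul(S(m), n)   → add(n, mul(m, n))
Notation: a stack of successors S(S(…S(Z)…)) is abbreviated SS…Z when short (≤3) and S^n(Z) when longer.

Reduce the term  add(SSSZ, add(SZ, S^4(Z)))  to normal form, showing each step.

  start: add(SSSZ, add(SZ, S^4(Z)))
  →1  S(add(SSZ, add(SZ, S^4(Z))))
  →2  S(S(add(SZ, add(SZ, S^4(Z)))))
  →3  S(S(S(add(Z, add(SZ, S^4(Z))))))
  →4  S(S(S(add(SZ, S^4(Z)))))
  →5  S(S(S(S(add(Z, S^4(Z))))))
  →6  S^8(Z)

Answer: normal form = S^8(Z)  (in 6 steps)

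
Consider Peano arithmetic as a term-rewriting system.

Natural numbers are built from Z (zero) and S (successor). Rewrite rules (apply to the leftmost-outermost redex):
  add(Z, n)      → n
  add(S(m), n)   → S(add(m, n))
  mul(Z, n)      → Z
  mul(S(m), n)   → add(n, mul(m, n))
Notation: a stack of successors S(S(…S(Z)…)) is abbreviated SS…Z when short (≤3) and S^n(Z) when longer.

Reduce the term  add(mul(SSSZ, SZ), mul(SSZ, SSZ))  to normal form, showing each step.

  start: add(mul(SSSZ, SZ), mul(SSZ, SSZ))
  →1  add(add(SZ, mul(SSZ, SZ)), mul(SSZ, SSZ))
  →2  add(S(add(Z, mul(SSZ, SZ))), mul(SSZ, SSZ))
  →3  S(add(add(Z, mul(SSZ, SZ)), mul(SSZ, SSZ)))
  →4  S(add(mul(SSZ, SZ), mul(SSZ, SSZ)))
  →5  S(add(add(SZ, mul(SZ, SZ)), mul(SSZ, SSZ)))
  →6  S(add(S(add(Z, mul(SZ, SZ))), mul(SSZ, SSZ)))
  →7  S(S(add(add(Z, mul(SZ, SZ)), mul(SSZ, SSZ))))
  →8  S(S(add(mul(SZ, SZ), mul(SSZ, SSZ))))
  →9  S(S(add(add(SZ, mul(Z, SZ)), mul(SSZ, SSZ))))
  →10  S(S(add(S(add(Z, mul(Z, SZ))), mul(SSZ, SSZ))))
  →11  S(S(S(add(add(Z, mul(Z, SZ)), mul(SSZ, SSZ)))))
  →12  S(S(S(add(mul(Z, SZ), mul(SSZ, SSZ)))))
  →13  S(S(S(add(Z, mul(SSZ, SSZ)))))
  →14  S(S(S(mul(SSZ, SSZ))))
  →15  S(S(S(add(SSZ, mul(SZ, SSZ)))))
  →16  S(S(S(S(add(SZ, mul(SZ, SSZ))))))
  →17  S(S(S(S(S(add(Z, mul(SZ, SSZ)))))))
  →18  S(S(S(S(S(mul(SZ, SSZ))))))
  →19  S(S(S(S(S(add(SSZ, mul(Z, SSZ)))))))
  →20  S(S(S(S(S(S(add(SZ, mul(Z, SSZ))))))))
  →21  S(S(S(S(S(S(S(add(Z, mul(Z, SSZ)))))))))
  →22  S(S(S(S(S(S(S(mul(Z, SSZ))))))))
  →23  S^7(Z)

Answer: normal form = S^7(Z)  (in 23 steps)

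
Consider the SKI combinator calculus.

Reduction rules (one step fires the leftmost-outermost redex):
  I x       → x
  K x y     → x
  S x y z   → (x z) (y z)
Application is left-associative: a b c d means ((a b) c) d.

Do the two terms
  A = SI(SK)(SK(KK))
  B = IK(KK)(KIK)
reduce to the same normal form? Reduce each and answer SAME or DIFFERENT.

Term A:
  start: SI(SK)(SK(KK))
  step 1: I(SK(KK))(SK(SK(KK)))
  step 2: SK(KK)(SK(SK(KK)))
  step 3: K(SK(SK(KK)))(KK(SK(SK(KK))))
  step 4: SK(SK(KK))

Term B:
  start: IK(KK)(KIK)
  step 1: K(KK)(KIK)
  step 2: KK

Answer: DIFFERENT — A ⇓ SK(SK(KK)), B ⇓ KK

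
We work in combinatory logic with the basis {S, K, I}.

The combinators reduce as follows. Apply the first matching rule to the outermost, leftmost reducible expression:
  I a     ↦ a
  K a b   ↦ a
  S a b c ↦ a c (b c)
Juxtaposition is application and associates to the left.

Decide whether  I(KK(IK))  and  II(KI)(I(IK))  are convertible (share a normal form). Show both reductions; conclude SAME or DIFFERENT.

Term A:
  start: I(KK(IK))
  →1  KK(IK)
  →2  K

Term B:
  start: II(KI)(I(IK))
  →1  I(KI)(I(IK))
  →2  KI(I(IK))
  →3  I

Answer: DIFFERENT — A ⇓ K, B ⇓ I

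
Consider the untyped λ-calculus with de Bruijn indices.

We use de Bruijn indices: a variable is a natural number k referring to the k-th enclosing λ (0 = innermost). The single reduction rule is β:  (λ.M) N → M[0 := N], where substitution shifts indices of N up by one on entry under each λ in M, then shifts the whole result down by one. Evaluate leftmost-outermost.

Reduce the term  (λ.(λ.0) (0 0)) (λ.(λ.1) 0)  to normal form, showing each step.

Answer: normal form = λ.0  (in 5 steps)

Working:
  start: (λ.(λ.0) (0 0)) (λ.(λ.1) 0)
  [1] (λ.0) ((λ.(λ.1) 0) (λ.(λ.1) 0))
  [2] (λ.(λ.1) 0) (λ.(λ.1) 0)
  [3] (λ.λ.(λ.1) 0) (λ.(λ.1) 0)
  [4] λ.(λ.1) 0
  [5] λ.0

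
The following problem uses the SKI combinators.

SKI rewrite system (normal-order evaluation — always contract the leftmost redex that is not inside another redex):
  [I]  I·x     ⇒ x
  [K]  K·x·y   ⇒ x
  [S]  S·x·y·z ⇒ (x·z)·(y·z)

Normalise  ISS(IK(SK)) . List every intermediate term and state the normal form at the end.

Answer: normal form = SS(K(SK))  (in 2 steps)

Reduction:
  start: ISS(IK(SK))
  →1  SS(IK(SK))
  →2  SS(K(SK))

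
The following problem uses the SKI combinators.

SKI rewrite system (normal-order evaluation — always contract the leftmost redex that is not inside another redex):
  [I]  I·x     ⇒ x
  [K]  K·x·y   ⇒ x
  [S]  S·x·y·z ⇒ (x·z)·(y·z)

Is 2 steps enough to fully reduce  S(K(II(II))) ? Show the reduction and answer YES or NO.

  start: S(K(II(II)))
  [1] S(K(I(II)))
  [2] S(K(II))

Answer: NO — after 2 steps the term is S(K(II)), not yet normal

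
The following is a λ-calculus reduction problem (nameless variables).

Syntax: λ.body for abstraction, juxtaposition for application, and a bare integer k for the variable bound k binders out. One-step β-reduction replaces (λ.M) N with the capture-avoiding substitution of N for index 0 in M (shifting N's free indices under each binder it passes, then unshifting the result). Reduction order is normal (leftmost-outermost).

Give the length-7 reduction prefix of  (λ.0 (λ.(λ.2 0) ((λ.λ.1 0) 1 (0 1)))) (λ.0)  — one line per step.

Answer: after 7 steps: λ.0 (λ.0)

Working:
  start: (λ.0 (λ.(λ.2 0) ((λ.λ.1 0) 1 (0 1)))) (λ.0)
  step 1: (λ.0) (λ.(λ.(λ.0) 0) ((λ.λ.1 0) (λ.0) (0 (λ.0))))
  step 2: λ.(λ.(λ.0) 0) ((λ.λ.1 0) (λ.0) (0 (λ.0)))
  step 3: λ.(λ.0) ((λ.λ.1 0) (λ.0) (0 (λ.0)))
  step 4: λ.(λ.λ.1 0) (λ.0) (0 (λ.0))
  step 5: λ.(λ.(λ.0) 0) (0 (λ.0))
  step 6: λ.(λ.0) (0 (λ.0))
  step 7: λ.0 (λ.0)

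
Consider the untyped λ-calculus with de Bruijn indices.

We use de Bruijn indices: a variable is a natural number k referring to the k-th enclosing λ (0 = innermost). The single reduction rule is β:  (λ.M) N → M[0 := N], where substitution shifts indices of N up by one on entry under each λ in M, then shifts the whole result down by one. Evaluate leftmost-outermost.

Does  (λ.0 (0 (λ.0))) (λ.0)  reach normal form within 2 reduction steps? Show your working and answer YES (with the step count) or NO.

Answer: NO — after 2 steps the term is (λ.0) (λ.0), not yet normal

Reduction:
  start: (λ.0 (0 (λ.0))) (λ.0)
  →1  (λ.0) ((λ.0) (λ.0))
  →2  (λ.0) (λ.0)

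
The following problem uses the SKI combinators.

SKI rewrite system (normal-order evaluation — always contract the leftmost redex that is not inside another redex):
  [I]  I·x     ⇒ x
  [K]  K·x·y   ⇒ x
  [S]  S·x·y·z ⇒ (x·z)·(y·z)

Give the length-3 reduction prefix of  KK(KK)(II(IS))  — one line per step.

Answer: after 3 steps: K(IS)

Reduction:
  start: KK(KK)(II(IS))
  [1] K(II(IS))
  [2] K(I(IS))
  [3] K(IS)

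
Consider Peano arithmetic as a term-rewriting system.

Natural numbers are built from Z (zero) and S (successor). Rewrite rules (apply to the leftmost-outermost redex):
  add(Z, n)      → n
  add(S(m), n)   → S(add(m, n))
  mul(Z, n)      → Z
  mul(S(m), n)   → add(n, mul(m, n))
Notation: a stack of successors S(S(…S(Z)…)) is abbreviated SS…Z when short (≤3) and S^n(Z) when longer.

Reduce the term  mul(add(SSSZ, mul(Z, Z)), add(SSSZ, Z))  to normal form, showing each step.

  start: mul(add(SSSZ, mul(Z, Z)), add(SSSZ, Z))
  →1  mul(S(add(SSZ, mul(Z, Z))), add(SSSZ, Z))
  →2  add(add(SSSZ, Z), mul(add(SSZ, mul(Z, Z)), add(SSSZ, Z)))
  →3  add(S(add(SSZ, Z)), mul(add(SSZ, mul(Z, Z)), add(SSSZ, Z)))
  →4  S(add(add(SSZ, Z), mul(add(SSZ, mul(Z, Z)), add(SSSZ, Z))))
  →5  S(add(S(add(SZ, Z)), mul(add(SSZ, mul(Z, Z)), add(SSSZ, Z))))
  →6  S(S(add(add(SZ, Z), mul(add(SSZ, mul(Z, Z)), add(SSSZ, Z)))))
  →7  S(S(add(S(add(Z, Z)), mul(add(SSZ, mul(Z, Z)), add(SSSZ, Z)))))
  →8  S(S(S(add(add(Z, Z), mul(add(SSZ, mul(Z, Z)), add(SSSZ, Z))))))
  →9  S(S(S(add(Z, mul(add(SSZ, mul(Z, Z)), add(SSSZ, Z))))))
  →10  S(S(S(mul(add(SSZ, mul(Z, Z)), add(SSSZ, Z)))))
  →11  S(S(S(mul(S(add(SZ, mul(Z, Z))), add(SSSZ, Z)))))
  →12  S(S(S(add(add(SSSZ, Z), mul(add(SZ, mul(Z, Z)), add(SSSZ, Z))))))
  →13  S(S(S(add(S(add(SSZ, Z)), mul(add(SZ, mul(Z, Z)), add(SSSZ, Z))))))
  →14  S(S(S(S(add(add(SSZ, Z), mul(add(SZ, mul(Z, Z)), add(SSSZ, Z)))))))
  →15  S(S(S(S(add(S(add(SZ, Z)), mul(add(SZ, mul(Z, Z)), add(SSSZ, Z)))))))
  →16  S(S(S(S(S(add(add(SZ, Z), mul(add(SZ, mul(Z, Z)), add(SSSZ, Z))))))))
  →17  S(S(S(S(S(add(S(add(Z, Z)), mul(add(SZ, mul(Z, Z)), add(SSSZ, Z))))))))
  →18  S(S(S(S(S(S(add(add(Z, Z), mul(add(SZ, mul(Z, Z)), add(SSSZ, Z)))))))))
  →19  S(S(S(S(S(S(add(Z, mul(add(SZ, mul(Z, Z)), add(SSSZ, Z)))))))))
  →20  S(S(S(S(S(S(mul(add(SZ, mul(Z, Z)), add(SSSZ, Z))))))))
  →21  S(S(S(S(S(S(mul(S(add(Z, mul(Z, Z))), add(SSSZ, Z))))))))
  →22  S(S(S(S(S(S(add(add(SSSZ, Z), mul(add(Z, mul(Z, Z)), add(SSSZ, Z)))))))))
  →23  S(S(S(S(S(S(add(S(add(SSZ, Z)), mul(add(Z, mul(Z, Z)), add(SSSZ, Z)))))))))
  →24  S(S(S(S(S(S(S(add(add(SSZ, Z), mul(add(Z, mul(Z, Z)), add(SSSZ, Z))))))))))
  →25  S(S(S(S(S(S(S(add(S(add(SZ, Z)), mul(add(Z, mul(Z, Z)), add(SSSZ, Z))))))))))
  →26  S(S(S(S(S(S(S(S(add(add(SZ, Z), mul(add(Z, mul(Z, Z)), add(SSSZ, Z)))))))))))
  →27  S(S(S(S(S(S(S(S(add(S(add(Z, Z)), mul(add(Z, mul(Z, Z)), add(SSSZ, Z)))))))))))
  →28  S(S(S(S(S(S(S(S(S(add(add(Z, Z), mul(add(Z, mul(Z, Z)), add(SSSZ, Z))))))))))))
  →29  S(S(S(S(S(S(S(S(S(add(Z, mul(add(Z, mul(Z, Z)), add(SSSZ, Z))))))))))))
  →30  S(S(S(S(S(S(S(S(S(mul(add(Z, mul(Z, Z)), add(SSSZ, Z)))))))))))
  →31  S(S(S(S(S(S(S(S(S(mul(mul(Z, Z), add(SSSZ, Z)))))))))))
  →32  S(S(S(S(S(S(S(S(S(mul(Z, add(SSSZ, Z)))))))))))
  →33  S^9(Z)

Answer: normal form = S^9(Z)  (in 33 steps)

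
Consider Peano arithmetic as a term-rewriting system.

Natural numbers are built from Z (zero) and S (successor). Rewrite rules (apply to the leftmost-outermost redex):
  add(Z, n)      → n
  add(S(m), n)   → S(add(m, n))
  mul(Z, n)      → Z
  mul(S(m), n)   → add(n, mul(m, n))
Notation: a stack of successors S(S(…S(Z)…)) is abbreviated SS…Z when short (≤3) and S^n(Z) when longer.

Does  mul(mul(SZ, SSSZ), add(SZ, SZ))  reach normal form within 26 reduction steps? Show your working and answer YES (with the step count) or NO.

Answer: YES — reaches normal form S^6(Z) in 25 ≤ 26 steps

Working:
  start: mul(mul(SZ, SSSZ), add(SZ, SZ))
  step 1: mul(add(SSSZ, mul(Z, SSSZ)), add(SZ, SZ))
  step 2: mul(S(add(SSZ, mul(Z, SSSZ))), add(SZ, SZ))
  step 3: add(add(SZ, SZ), mul(add(SSZ, mul(Z, SSSZ)), add(SZ, SZ)))
  step 4: add(S(add(Z, SZ)), mul(add(SSZ, mul(Z, SSSZ)), add(SZ, SZ)))
  step 5: S(add(add(Z, SZ), mul(add(SSZ, mul(Z, SSSZ)), add(SZ, SZ))))
  step 6: S(add(SZ, mul(add(SSZ, mul(Z, SSSZ)), add(SZ, SZ))))
  step 7: S(S(add(Z, mul(add(SSZ, mul(Z, SSSZ)), add(SZ, SZ)))))
  step 8: S(S(mul(add(SSZ, mul(Z, SSSZ)), add(SZ, SZ))))
  step 9: S(S(mul(S(add(SZ, mul(Z, SSSZ))), add(SZ, SZ))))
  step 10: S(S(add(add(SZ, SZ), mul(add(SZ, mul(Z, SSSZ)), add(SZ, SZ)))))
  step 11: S(S(add(S(add(Z, SZ)), mul(add(SZ, mul(Z, SSSZ)), add(SZ, SZ)))))
  step 12: S(S(S(add(add(Z, SZ), mul(add(SZ, mul(Z, SSSZ)), add(SZ, SZ))))))
  step 13: S(S(S(add(SZ, mul(add(SZ, mul(Z, SSSZ)), add(SZ, SZ))))))
  step 14: S(S(S(S(add(Z, mul(add(SZ, mul(Z, SSSZ)), add(SZ, SZ)))))))
  step 15: S(S(S(S(mul(add(SZ, mul(Z, SSSZ)), add(SZ, SZ))))))
  step 16: S(S(S(S(mul(S(add(Z, mul(Z, SSSZ))), add(SZ, SZ))))))
  step 17: S(S(S(S(add(add(SZ, SZ), mul(add(Z, mul(Z, SSSZ)), add(SZ, SZ)))))))
  step 18: S(S(S(S(add(S(add(Z, SZ)), mul(add(Z, mul(Z, SSSZ)), add(SZ, SZ)))))))
  step 19: S(S(S(S(S(add(add(Z, SZ), mul(add(Z, mul(Z, SSSZ)), add(SZ, SZ))))))))
  step 20: S(S(S(S(S(add(SZ, mul(add(Z, mul(Z, SSSZ)), add(SZ, SZ))))))))
  step 21: S(S(S(S(S(S(add(Z, mul(add(Z, mul(Z, SSSZ)), add(SZ, SZ)))))))))
  step 22: S(S(S(S(S(S(mul(add(Z, mul(Z, SSSZ)), add(SZ, SZ))))))))
  step 23: S(S(S(S(S(S(mul(mul(Z, SSSZ), add(SZ, SZ))))))))
  step 24: S(S(S(S(S(S(mul(Z, add(SZ, SZ))))))))
  step 25: S^6(Z)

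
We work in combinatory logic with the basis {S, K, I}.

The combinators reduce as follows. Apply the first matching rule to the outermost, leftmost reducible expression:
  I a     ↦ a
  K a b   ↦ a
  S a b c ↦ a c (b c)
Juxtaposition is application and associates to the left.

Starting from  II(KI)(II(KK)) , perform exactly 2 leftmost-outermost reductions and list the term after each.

Answer: after 2 steps: KI(II(KK))

Reduction:
  start: II(KI)(II(KK))
  →1  I(KI)(II(KK))
  →2  KI(II(KK))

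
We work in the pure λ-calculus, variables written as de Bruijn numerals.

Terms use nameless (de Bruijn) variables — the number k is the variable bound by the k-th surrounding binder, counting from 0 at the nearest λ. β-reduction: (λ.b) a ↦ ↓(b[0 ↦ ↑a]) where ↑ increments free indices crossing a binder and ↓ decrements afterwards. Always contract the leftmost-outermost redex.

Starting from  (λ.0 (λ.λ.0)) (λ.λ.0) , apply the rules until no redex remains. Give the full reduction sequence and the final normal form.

Answer: normal form = λ.0  (in 2 steps)

Working:
  start: (λ.0 (λ.λ.0)) (λ.λ.0)
  →1  (λ.λ.0) (λ.λ.0)
  →2  λ.0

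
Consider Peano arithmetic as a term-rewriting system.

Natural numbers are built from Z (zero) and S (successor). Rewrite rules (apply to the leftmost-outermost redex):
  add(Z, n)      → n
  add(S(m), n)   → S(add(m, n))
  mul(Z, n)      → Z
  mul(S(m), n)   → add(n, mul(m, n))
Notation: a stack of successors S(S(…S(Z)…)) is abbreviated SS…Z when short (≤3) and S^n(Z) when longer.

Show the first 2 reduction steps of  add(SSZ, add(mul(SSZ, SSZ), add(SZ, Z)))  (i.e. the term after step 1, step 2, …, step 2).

  start: add(SSZ, add(mul(SSZ, SSZ), add(SZ, Z)))
  →1  S(add(SZ, add(mul(SSZ, SSZ), add(SZ, Z))))
  →2  S(S(add(Z, add(mul(SSZ, SSZ), add(SZ, Z)))))

Answer: after 2 steps: S(S(add(Z, add(mul(SSZ, SSZ), add(SZ, Z)))))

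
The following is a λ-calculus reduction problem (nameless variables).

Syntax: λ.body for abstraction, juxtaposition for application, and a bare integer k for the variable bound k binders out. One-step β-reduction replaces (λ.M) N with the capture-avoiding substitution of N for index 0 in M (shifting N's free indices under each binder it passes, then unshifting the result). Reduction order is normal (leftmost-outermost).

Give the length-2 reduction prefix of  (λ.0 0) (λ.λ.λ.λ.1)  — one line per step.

  start: (λ.0 0) (λ.λ.λ.λ.1)
  →1  (λ.λ.λ.λ.1) (λ.λ.λ.λ.1)
  →2  λ.λ.λ.1

Answer: after 2 steps: λ.λ.λ.1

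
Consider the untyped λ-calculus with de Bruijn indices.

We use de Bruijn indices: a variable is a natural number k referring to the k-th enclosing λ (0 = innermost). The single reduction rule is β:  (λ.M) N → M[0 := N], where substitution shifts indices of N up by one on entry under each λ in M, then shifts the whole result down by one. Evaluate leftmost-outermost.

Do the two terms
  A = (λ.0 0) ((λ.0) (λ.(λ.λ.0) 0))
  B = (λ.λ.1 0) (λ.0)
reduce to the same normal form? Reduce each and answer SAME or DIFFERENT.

Answer: SAME — A ⇓ λ.0, B ⇓ λ.0

Working:
Term A:
  start: (λ.0 0) ((λ.0) (λ.(λ.λ.0) 0))
  [1] (λ.0) (λ.(λ.λ.0) 0) ((λ.0) (λ.(λ.λ.0) 0))
  [2] (λ.(λ.λ.0) 0) ((λ.0) (λ.(λ.λ.0) 0))
  [3] (λ.λ.0) ((λ.0) (λ.(λ.λ.0) 0))
  [4] λ.0

Term B:
  start: (λ.λ.1 0) (λ.0)
  [1] λ.(λ.0) 0
  [2] λ.0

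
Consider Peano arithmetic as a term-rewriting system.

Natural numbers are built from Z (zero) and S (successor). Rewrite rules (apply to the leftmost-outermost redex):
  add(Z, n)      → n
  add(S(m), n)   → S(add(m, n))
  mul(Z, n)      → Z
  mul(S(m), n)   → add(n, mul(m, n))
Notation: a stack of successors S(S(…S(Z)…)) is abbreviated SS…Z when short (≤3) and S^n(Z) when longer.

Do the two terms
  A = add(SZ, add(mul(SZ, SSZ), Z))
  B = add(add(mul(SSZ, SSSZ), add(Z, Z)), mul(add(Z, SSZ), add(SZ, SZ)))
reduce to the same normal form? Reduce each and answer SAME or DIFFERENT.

Answer: DIFFERENT — A ⇓ SSSZ, B ⇓ S^10(Z)

Reduction:
Term A:
  start: add(SZ, add(mul(SZ, SSZ), Z))
  step 1: S(add(Z, add(mul(SZ, SSZ), Z)))
  step 2: S(add(mul(SZ, SSZ), Z))
  step 3: S(add(add(SSZ, mul(Z, SSZ)), Z))
  step 4: S(add(S(add(SZ, mul(Z, SSZ))), Z))
  step 5: S(S(add(add(SZ, mul(Z, SSZ)), Z)))
  step 6: S(S(add(S(add(Z, mul(Z, SSZ))), Z)))
  step 7: S(S(S(add(add(Z, mul(Z, SSZ)), Z))))
  step 8: S(S(S(add(mul(Z, SSZ), Z))))
  step 9: S(S(S(add(Z, Z))))
  step 10: SSSZ

Term B:
  start: add(add(mul(SSZ, SSSZ), add(Z, Z)), mul(add(Z, SSZ), add(SZ, SZ)))
  step 1: add(add(add(SSSZ, mul(SZ, SSSZ)), add(Z, Z)), mul(add(Z, SSZ), add(SZ, SZ)))
  step 2: add(add(S(add(SSZ, mul(SZ, SSSZ))), add(Z, Z)), mul(add(Z, SSZ), add(SZ, SZ)))
  step 3: add(S(add(add(SSZ, mul(SZ, SSSZ)), add(Z, Z))), mul(add(Z, SSZ), add(SZ, SZ)))
  step 4: S(add(add(add(SSZ, mul(SZ, SSSZ)), add(Z, Z)), mul(add(Z, SSZ), add(SZ, SZ))))
  step 5: S(add(add(S(add(SZ, mul(SZ, SSSZ))), add(Z, Z)), mul(add(Z, SSZ), add(SZ, SZ))))
  step 6: S(add(S(add(add(SZ, mul(SZ, SSSZ)), add(Z, Z))), mul(add(Z, SSZ), add(SZ, SZ))))
  step 7: S(S(add(add(add(SZ, mul(SZ, SSSZ)), add(Z, Z)), mul(add(Z, SSZ), add(SZ, SZ)))))
  step 8: S(S(add(add(S(add(Z, mul(SZ, SSSZ))), add(Z, Z)), mul(add(Z, SSZ), add(SZ, SZ)))))
  step 9: S(S(add(S(add(add(Z, mul(SZ, SSSZ)), add(Z, Z))), mul(add(Z, SSZ), add(SZ, SZ)))))
  step 10: S(S(S(add(add(add(Z, mul(SZ, SSSZ)), add(Z, Z)), mul(add(Z, SSZ), add(SZ, SZ))))))
  step 11: S(S(S(add(add(mul(SZ, SSSZ), add(Z, Z)), mul(add(Z, SSZ), add(SZ, SZ))))))
  step 12: S(S(S(add(add(add(SSSZ, mul(Z, SSSZ)), add(Z, Z)), mul(add(Z, SSZ), add(SZ, SZ))))))
  step 13: S(S(S(add(add(S(add(SSZ, mul(Z, SSSZ))), add(Z, Z)), mul(add(Z, SSZ), add(SZ, SZ))))))
  step 14: S(S(S(add(S(add(add(SSZ, mul(Z, SSSZ)), add(Z, Z))), mul(add(Z, SSZ), add(SZ, SZ))))))
  step 15: S(S(S(S(add(add(add(SSZ, mul(Z, SSSZ)), add(Z, Z)), mul(add(Z, SSZ), add(SZ, SZ)))))))
  step 16: S(S(S(S(add(add(S(add(SZ, mul(Z, SSSZ))), add(Z, Z)), mul(add(Z, SSZ), add(SZ, SZ)))))))
  step 17: S(S(S(S(add(S(add(add(SZ, mul(Z, SSSZ)), add(Z, Z))), mul(add(Z, SSZ), add(SZ, SZ)))))))
  step 18: S(S(S(S(S(add(add(add(SZ, mul(Z, SSSZ)), add(Z, Z)), mul(add(Z, SSZ), add(SZ, SZ))))))))
  step 19: S(S(S(S(S(add(add(S(add(Z, mul(Z, SSSZ))), add(Z, Z)), mul(add(Z, SSZ), add(SZ, SZ))))))))
  step 20: S(S(S(S(S(add(S(add(add(Z, mul(Z, SSSZ)), add(Z, Z))), mul(add(Z, SSZ), add(SZ, SZ))))))))
  step 21: S(S(S(S(S(S(add(add(add(Z, mul(Z, SSSZ)), add(Z, Z)), mul(add(Z, SSZ), add(SZ, SZ)))))))))
  step 22: S(S(S(S(S(S(add(add(mul(Z, SSSZ), add(Z, Z)), mul(add(Z, SSZ), add(SZ, SZ)))))))))
  step 23: S(S(S(S(S(S(add(add(Z, add(Z, Z)), mul(add(Z, SSZ), add(SZ, SZ)))))))))
  step 24: S(S(S(S(S(S(add(add(Z, Z), mul(add(Z, SSZ), add(SZ, SZ)))))))))
  step 25: S(S(S(S(S(S(add(Z, mul(add(Z, SSZ), add(SZ, SZ)))))))))
  step 26: S(S(S(S(S(S(mul(add(Z, SSZ), add(SZ, SZ))))))))
  step 27: S(S(S(S(S(S(mul(SSZ, add(SZ, SZ))))))))
  step 28: S(S(S(S(S(S(add(add(SZ, SZ), mul(SZ, add(SZ, SZ)))))))))
  step 29: S(S(S(S(S(S(add(S(add(Z, SZ)), mul(SZ, add(SZ, SZ)))))))))
  step 30: S(S(S(S(S(S(S(add(add(Z, SZ), mul(SZ, add(SZ, SZ))))))))))
  step 31: S(S(S(S(S(S(S(add(SZ, mul(SZ, add(SZ, SZ))))))))))
  step 32: S(S(S(S(S(S(S(S(add(Z, mul(SZ, add(SZ, SZ)))))))))))
  step 33: S(S(S(S(S(S(S(S(mul(SZ, add(SZ, SZ))))))))))
  step 34: S(S(S(S(S(S(S(S(add(add(SZ, SZ), mul(Z, add(SZ, SZ)))))))))))
  step 35: S(S(S(S(S(S(S(S(add(S(add(Z, SZ)), mul(Z, add(SZ, SZ)))))))))))
  step 36: S(S(S(S(S(S(S(S(S(add(add(Z, SZ), mul(Z, add(SZ, SZ))))))))))))
  step 37: S(S(S(S(S(S(S(S(S(add(SZ, mul(Z, add(SZ, SZ))))))))))))
  step 38: S(S(S(S(S(S(S(S(S(S(add(Z, mul(Z, add(SZ, SZ)))))))))))))
  step 39: S(S(S(S(S(S(S(S(S(S(mul(Z, add(SZ, SZ))))))))))))
  step 40: S^10(Z)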